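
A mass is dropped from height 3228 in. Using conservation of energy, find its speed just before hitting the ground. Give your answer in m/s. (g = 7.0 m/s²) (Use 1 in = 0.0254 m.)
Convert to SI: h = 81.9912 m
mgh = ½mv² ⇒ v = √(2gh) = √(2·7.0·81.9912) = 33.88 m/s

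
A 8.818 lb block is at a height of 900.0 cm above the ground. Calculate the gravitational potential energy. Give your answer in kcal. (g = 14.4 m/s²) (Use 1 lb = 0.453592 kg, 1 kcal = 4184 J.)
Convert to SI: m = 3.99977 kg, h = 9.0 m
PE = mgh = (3.99977)(14.4)(9.0) = 518.371 J = 0.1239 kcal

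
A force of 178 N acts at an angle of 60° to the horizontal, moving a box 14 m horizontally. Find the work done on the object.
W = F·d·cosθ = (178)(14)cos(60°) = 1246 J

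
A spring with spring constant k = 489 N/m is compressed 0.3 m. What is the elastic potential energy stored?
PE = ½kx² = ½(489)(0.3)² = 22.01 J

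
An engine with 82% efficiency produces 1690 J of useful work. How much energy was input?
W_in = W_out/η = 1690/0.82 = 2061 J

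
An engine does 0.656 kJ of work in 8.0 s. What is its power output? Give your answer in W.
Convert to SI: W = 656.0 J, t = 8.0 s
P = W/t = 656.0/8.0 = 82.0 W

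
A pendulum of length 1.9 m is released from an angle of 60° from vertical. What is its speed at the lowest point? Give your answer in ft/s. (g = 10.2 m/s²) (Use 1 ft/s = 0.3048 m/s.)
h = L(1 − cosθ) = 1.9(1 − cos60°) = 0.95 m
v = √(2gh) = √(2·10.2·0.95) = 4.40227 m/s = 14.44 ft/s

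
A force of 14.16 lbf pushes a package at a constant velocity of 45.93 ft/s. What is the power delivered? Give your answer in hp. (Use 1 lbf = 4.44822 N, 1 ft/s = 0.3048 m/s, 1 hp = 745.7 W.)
Convert to SI: F = 62.9868 N, v = 13.9995 m/s
P = Fv = (62.9868)(13.9995) = 881.781 W = 1.182 hp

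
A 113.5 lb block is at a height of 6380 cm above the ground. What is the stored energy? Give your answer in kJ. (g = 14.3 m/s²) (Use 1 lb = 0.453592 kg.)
Convert to SI: m = 51.4827 kg, h = 63.8 m
PE = mgh = (51.4827)(14.3)(63.8) = 46969.7 J = 46.97 kJ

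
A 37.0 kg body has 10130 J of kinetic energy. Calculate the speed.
v = √(2·KE/m) = √(2·10130/37.0) = 23.4 m/s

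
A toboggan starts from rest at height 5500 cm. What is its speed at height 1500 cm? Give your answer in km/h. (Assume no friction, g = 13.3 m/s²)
Convert to SI: h₁−h₂ = 40.0 m
mgh₁ = mgh₂ + ½mv² ⇒ v = √(2g(h₁−h₂)) = √(2·13.3·40.0) = 32.619 m/s = 117.4 km/h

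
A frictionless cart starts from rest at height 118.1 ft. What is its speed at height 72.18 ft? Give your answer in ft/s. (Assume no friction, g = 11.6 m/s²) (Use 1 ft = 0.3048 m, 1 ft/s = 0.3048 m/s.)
Convert to SI: h₁−h₂ = 13.9964 m
mgh₁ = mgh₂ + ½mv² ⇒ v = √(2g(h₁−h₂)) = √(2·11.6·13.9964) = 18.0199 m/s = 59.12 ft/s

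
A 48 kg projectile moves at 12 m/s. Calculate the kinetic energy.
KE = ½mv² = ½(48)(12)² = 3456.0 J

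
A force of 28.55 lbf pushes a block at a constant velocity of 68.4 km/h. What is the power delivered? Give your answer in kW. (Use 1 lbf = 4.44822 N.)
Convert to SI: F = 126.997 N, v = 19.0 m/s
P = Fv = (126.997)(19.0) = 2412.94 W = 2.413 kW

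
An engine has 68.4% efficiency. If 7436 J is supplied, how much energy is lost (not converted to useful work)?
W_lost = W_in(1 − η) = 7436·(1 − 0.684) = 2350 J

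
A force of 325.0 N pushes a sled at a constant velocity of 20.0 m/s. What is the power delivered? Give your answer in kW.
P = Fv = (325.0)(20.0) = 6500.0 W = 6.5 kW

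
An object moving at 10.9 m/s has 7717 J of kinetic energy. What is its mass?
m = 2·KE/v² = 2·7717/(10.9)² = 129.9 kg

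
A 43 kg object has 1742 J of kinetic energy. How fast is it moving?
v = √(2·KE/m) = √(2·1742/43) = 9.001 m/s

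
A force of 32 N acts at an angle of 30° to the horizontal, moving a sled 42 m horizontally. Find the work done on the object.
W = F·d·cosθ = (32)(42)cos(30°) = 1164 J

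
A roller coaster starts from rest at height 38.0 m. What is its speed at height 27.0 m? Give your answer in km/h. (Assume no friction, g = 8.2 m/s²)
mgh₁ = mgh₂ + ½mv² ⇒ v = √(2g(h₁−h₂)) = √(2·8.2·11.0) = 13.4313 m/s = 48.35 km/h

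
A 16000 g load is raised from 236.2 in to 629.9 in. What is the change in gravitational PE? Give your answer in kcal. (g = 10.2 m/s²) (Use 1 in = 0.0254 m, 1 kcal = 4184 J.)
Convert to SI: m = 16.0 kg, Δh = 9.99998 m
ΔPE = mgΔh = (16.0)(10.2)(9.99998) = 1632.0 J = 0.3901 kcal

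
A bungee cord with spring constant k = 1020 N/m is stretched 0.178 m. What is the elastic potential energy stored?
PE = ½kx² = ½(1020)(0.178)² = 16.16 J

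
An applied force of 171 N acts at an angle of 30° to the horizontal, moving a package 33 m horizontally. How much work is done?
W = F·d·cosθ = (171)(33)cos(30°) = 4887 J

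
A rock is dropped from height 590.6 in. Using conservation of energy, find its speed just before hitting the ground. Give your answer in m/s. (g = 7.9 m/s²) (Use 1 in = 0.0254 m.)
Convert to SI: h = 15.0012 m
mgh = ½mv² ⇒ v = √(2gh) = √(2·7.9·15.0012) = 15.4 m/s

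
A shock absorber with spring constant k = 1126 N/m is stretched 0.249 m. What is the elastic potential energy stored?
PE = ½kx² = ½(1126)(0.249)² = 34.91 J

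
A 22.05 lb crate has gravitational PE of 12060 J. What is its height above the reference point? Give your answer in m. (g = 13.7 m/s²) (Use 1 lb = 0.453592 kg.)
Convert to SI: m = 10.0017 kg, PE = 12060.0 J
h = PE/(mg) = 12060.0/(10.0017·13.7) = 88.01 m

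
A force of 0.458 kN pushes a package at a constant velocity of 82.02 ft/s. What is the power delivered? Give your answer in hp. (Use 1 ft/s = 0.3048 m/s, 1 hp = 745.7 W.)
Convert to SI: F = 458.0 N, v = 24.9997 m/s
P = Fv = (458.0)(24.9997) = 11449.9 W = 15.35 hp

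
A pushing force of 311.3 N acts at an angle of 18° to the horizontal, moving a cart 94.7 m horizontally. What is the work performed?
W = F·d·cosθ = (311.3)(94.7)cos(18°) = 28040 J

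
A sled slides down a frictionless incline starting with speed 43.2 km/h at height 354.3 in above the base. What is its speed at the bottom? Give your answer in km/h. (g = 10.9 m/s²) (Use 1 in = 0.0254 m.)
Convert to SI: v₀ = 12.0 m/s, h = 8.99922 m
½mv₀² + mgh = ½mv² ⇒ v = √(v₀² + 2gh) = √(12.0² + 2·10.9·8.99922) = 18.4441 m/s = 66.4 km/h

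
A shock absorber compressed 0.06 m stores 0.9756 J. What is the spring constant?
k = 2·PE/x² = 2·0.9756/(0.06)² = 542.0 N/m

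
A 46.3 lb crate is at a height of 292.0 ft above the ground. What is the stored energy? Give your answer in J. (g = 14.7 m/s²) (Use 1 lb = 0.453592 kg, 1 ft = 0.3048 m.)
Convert to SI: m = 21.0013 kg, h = 89.0016 m
PE = mgh = (21.0013)(14.7)(89.0016) = 27480 J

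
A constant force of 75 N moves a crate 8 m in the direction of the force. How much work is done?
W = F·d = (75)(8) = 600.0 J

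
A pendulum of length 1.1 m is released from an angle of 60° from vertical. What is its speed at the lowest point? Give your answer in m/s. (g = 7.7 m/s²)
h = L(1 − cosθ) = 1.1(1 − cos60°) = 0.55 m
v = √(2gh) = √(2·7.7·0.55) = 2.91 m/s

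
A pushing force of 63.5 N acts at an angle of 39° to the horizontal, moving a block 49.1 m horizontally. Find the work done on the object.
W = F·d·cosθ = (63.5)(49.1)cos(39°) = 2423 J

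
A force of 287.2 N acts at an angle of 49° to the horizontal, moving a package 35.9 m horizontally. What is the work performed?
W = F·d·cosθ = (287.2)(35.9)cos(49°) = 6764 J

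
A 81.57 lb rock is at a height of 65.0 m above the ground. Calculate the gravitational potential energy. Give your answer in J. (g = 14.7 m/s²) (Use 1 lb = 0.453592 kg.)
Convert to SI: m = 36.9995 kg, h = 65.0 m
PE = mgh = (36.9995)(14.7)(65.0) = 35350 J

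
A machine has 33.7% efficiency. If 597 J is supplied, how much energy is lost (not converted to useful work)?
W_lost = W_in(1 − η) = 597·(1 − 0.337) = 395.8 J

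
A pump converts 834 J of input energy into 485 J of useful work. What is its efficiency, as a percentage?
η = W_out/W_in = 485/834 = 58.15%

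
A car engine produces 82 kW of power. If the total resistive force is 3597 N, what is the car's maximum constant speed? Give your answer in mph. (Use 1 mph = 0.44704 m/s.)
P = Fv ⇒ v = P/F = 82000 W/3597.0 N = 22.7968 m/s = 50.99 mph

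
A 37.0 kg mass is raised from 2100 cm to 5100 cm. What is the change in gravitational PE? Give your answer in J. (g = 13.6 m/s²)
Convert to SI: m = 37.0 kg, Δh = 30.0 m
ΔPE = mgΔh = (37.0)(13.6)(30.0) = 15100 J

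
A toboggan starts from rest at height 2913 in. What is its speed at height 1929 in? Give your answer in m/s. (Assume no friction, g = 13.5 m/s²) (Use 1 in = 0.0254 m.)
Convert to SI: h₁−h₂ = 24.9936 m
mgh₁ = mgh₂ + ½mv² ⇒ v = √(2g(h₁−h₂)) = √(2·13.5·24.9936) = 25.98 m/s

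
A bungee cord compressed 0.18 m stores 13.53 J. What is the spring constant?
k = 2·PE/x² = 2·13.53/(0.18)² = 835.2 N/m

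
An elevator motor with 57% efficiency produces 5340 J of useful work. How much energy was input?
W_in = W_out/η = 5340/0.57 = 9368 J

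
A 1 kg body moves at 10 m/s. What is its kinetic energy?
KE = ½mv² = ½(1)(10)² = 50.0 J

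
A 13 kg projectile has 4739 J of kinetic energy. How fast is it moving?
v = √(2·KE/m) = √(2·4739/13) = 27.0 m/s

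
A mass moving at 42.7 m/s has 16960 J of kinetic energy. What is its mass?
m = 2·KE/v² = 2·16960/(42.7)² = 18.6 kg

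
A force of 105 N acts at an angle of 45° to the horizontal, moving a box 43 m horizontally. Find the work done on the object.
W = F·d·cosθ = (105)(43)cos(45°) = 3193 J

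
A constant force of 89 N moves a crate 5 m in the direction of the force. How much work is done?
W = F·d = (89)(5) = 445.0 J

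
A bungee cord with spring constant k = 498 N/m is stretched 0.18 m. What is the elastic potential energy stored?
PE = ½kx² = ½(498)(0.18)² = 8.068 J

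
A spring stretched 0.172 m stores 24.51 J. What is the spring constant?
k = 2·PE/x² = 2·24.51/(0.172)² = 1657 N/m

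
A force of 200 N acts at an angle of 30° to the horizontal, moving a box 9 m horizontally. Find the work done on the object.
W = F·d·cosθ = (200)(9)cos(30°) = 1559 J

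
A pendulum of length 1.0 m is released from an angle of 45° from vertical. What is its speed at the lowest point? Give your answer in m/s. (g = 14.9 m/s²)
h = L(1 − cosθ) = 1.0(1 − cos45°) = 0.292893 m
v = √(2gh) = √(2·14.9·0.292893) = 2.954 m/s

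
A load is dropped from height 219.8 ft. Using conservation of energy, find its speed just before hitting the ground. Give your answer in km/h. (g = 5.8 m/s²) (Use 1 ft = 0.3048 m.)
Convert to SI: h = 66.995 m
mgh = ½mv² ⇒ v = √(2gh) = √(2·5.8·66.995) = 27.8773 m/s = 100.4 km/h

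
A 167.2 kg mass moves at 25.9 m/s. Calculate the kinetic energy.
KE = ½mv² = ½(167.2)(25.9)² = 56080 J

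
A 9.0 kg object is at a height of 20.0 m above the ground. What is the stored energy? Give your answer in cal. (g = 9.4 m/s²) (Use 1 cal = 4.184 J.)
PE = mgh = (9.0)(9.4)(20.0) = 1692.0 J = 404.4 cal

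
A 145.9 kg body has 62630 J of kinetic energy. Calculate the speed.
v = √(2·KE/m) = √(2·62630/145.9) = 29.3 m/s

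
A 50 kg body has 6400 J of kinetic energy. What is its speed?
v = √(2·KE/m) = √(2·6400/50) = 16.0 m/s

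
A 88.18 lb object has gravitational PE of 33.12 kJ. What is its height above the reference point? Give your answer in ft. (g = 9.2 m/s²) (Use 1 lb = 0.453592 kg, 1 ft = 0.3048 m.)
Convert to SI: m = 39.9977 kg, PE = 33120.0 J
h = PE/(mg) = 33120.0/(39.9977·9.2) = 90.0051 m = 295.3 ft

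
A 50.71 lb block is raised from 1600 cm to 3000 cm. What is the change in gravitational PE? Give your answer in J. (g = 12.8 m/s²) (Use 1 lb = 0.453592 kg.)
Convert to SI: m = 23.0017 kg, Δh = 14.0 m
ΔPE = mgΔh = (23.0017)(12.8)(14.0) = 4122 J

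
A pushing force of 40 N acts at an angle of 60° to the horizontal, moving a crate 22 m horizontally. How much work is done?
W = F·d·cosθ = (40)(22)cos(60°) = 440.0 J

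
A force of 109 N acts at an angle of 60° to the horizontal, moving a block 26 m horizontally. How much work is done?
W = F·d·cosθ = (109)(26)cos(60°) = 1417 J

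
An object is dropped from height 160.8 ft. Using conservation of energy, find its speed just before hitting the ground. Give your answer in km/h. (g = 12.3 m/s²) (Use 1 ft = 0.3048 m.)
Convert to SI: h = 49.0118 m
mgh = ½mv² ⇒ v = √(2gh) = √(2·12.3·49.0118) = 34.7231 m/s = 125.0 km/h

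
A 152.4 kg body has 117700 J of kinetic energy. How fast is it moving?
v = √(2·KE/m) = √(2·117700/152.4) = 39.3 m/s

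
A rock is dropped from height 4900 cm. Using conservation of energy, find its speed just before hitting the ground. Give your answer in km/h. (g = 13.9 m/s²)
Convert to SI: h = 49.0 m
mgh = ½mv² ⇒ v = √(2gh) = √(2·13.9·49.0) = 36.908 m/s = 132.9 km/h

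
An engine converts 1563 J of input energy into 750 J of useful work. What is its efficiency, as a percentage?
η = W_out/W_in = 750/1563 = 47.98%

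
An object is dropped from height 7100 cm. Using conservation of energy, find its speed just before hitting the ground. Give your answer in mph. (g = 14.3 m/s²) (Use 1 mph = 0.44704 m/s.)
Convert to SI: h = 71.0 m
mgh = ½mv² ⇒ v = √(2gh) = √(2·14.3·71.0) = 45.0622 m/s = 100.8 mph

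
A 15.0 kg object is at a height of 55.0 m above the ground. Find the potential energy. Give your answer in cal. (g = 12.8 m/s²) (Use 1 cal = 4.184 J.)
PE = mgh = (15.0)(12.8)(55.0) = 10560.0 J = 2524 cal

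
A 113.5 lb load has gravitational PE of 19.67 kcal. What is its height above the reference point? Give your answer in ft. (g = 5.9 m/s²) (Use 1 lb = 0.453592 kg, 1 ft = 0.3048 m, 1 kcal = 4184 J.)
Convert to SI: m = 51.4827 kg, PE = 82299.3 J
h = PE/(mg) = 82299.3/(51.4827·5.9) = 270.946 m = 888.9 ft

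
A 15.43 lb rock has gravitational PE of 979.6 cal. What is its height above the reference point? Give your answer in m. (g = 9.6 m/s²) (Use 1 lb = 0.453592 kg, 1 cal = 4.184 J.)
Convert to SI: m = 6.99892 kg, PE = 4098.65 J
h = PE/(mg) = 4098.65/(6.99892·9.6) = 61.0 m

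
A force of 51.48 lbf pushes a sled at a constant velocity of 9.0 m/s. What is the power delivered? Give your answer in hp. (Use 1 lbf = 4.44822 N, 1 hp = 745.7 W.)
Convert to SI: F = 228.994 N, v = 9.0 m/s
P = Fv = (228.994)(9.0) = 2060.95 W = 2.764 hp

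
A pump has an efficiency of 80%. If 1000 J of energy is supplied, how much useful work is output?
W_out = η·W_in = 0.8·1000 = 800.0 J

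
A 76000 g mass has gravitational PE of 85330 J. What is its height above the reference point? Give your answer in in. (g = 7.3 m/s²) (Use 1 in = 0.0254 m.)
Convert to SI: m = 76.0 kg, PE = 85330.0 J
h = PE/(mg) = 85330.0/(76.0·7.3) = 153.803 m = 6055 in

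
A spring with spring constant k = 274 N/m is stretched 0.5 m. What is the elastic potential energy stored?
PE = ½kx² = ½(274)(0.5)² = 34.25 J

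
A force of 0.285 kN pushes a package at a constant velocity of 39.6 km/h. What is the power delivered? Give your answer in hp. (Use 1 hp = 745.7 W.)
Convert to SI: F = 285.0 N, v = 11.0 m/s
P = Fv = (285.0)(11.0) = 3135.0 W = 4.204 hp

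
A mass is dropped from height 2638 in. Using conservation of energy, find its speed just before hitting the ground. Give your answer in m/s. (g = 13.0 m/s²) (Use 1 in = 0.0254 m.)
Convert to SI: h = 67.0052 m
mgh = ½mv² ⇒ v = √(2gh) = √(2·13.0·67.0052) = 41.74 m/s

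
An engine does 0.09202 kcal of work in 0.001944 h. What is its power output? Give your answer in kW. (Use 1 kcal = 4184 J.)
Convert to SI: W = 385.012 J, t = 6.9984 s
P = W/t = 385.012/6.9984 = 55.0142 W = 0.05501 kW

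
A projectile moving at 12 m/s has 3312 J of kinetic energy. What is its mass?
m = 2·KE/v² = 2·3312/(12)² = 46.0 kg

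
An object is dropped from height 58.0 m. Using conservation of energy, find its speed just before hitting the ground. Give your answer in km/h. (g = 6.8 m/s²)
mgh = ½mv² ⇒ v = √(2gh) = √(2·6.8·58.0) = 28.0856 m/s = 101.1 km/h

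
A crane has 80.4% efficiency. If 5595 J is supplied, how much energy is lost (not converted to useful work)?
W_lost = W_in(1 − η) = 5595·(1 − 0.804) = 1097 J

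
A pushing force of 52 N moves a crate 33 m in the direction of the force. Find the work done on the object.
W = F·d = (52)(33) = 1716 J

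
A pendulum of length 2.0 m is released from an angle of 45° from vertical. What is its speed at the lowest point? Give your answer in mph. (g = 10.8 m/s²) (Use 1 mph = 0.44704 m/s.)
h = L(1 − cosθ) = 2.0(1 − cos45°) = 0.585786 m
v = √(2gh) = √(2·10.8·0.585786) = 3.5571 m/s = 7.957 mph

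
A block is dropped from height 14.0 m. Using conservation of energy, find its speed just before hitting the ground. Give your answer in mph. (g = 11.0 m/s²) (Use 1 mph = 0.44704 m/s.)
mgh = ½mv² ⇒ v = √(2gh) = √(2·11.0·14.0) = 17.5499 m/s = 39.26 mph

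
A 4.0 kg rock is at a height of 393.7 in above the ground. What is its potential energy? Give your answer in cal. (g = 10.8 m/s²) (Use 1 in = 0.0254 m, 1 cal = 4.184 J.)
Convert to SI: m = 4.0 kg, h = 9.99998 m
PE = mgh = (4.0)(10.8)(9.99998) = 431.999 J = 103.3 cal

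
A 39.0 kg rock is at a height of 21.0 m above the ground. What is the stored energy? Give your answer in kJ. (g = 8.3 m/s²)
PE = mgh = (39.0)(8.3)(21.0) = 6797.7 J = 6.798 kJ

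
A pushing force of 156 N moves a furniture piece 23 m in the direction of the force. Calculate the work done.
W = F·d = (156)(23) = 3588 J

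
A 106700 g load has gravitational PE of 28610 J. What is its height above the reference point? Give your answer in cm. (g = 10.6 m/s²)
Convert to SI: m = 106.7 kg, PE = 28610.0 J
h = PE/(mg) = 28610.0/(106.7·10.6) = 25.2958 m = 2530 cm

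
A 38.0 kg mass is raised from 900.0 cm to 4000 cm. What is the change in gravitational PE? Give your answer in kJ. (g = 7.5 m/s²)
Convert to SI: m = 38.0 kg, Δh = 31.0 m
ΔPE = mgΔh = (38.0)(7.5)(31.0) = 8835.0 J = 8.835 kJ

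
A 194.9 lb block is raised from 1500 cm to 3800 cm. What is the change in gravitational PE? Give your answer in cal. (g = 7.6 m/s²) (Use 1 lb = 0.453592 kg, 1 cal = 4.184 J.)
Convert to SI: m = 88.4051 kg, Δh = 23.0 m
ΔPE = mgΔh = (88.4051)(7.6)(23.0) = 15453.2 J = 3693 cal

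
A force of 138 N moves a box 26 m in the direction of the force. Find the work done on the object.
W = F·d = (138)(26) = 3588 J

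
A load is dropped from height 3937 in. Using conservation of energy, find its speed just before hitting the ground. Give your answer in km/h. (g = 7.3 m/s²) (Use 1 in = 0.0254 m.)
Convert to SI: h = 99.9998 m
mgh = ½mv² ⇒ v = √(2gh) = √(2·7.3·99.9998) = 38.2099 m/s = 137.6 km/h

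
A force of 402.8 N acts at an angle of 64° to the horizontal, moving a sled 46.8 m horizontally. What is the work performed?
W = F·d·cosθ = (402.8)(46.8)cos(64°) = 8264 J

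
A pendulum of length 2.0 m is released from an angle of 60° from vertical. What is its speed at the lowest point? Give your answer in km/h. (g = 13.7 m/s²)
h = L(1 − cosθ) = 2.0(1 − cos60°) = 1.0 m
v = √(2gh) = √(2·13.7·1.0) = 5.2345 m/s = 18.84 km/h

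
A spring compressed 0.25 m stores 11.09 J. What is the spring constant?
k = 2·PE/x² = 2·11.09/(0.25)² = 354.9 N/m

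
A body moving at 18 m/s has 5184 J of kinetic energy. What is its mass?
m = 2·KE/v² = 2·5184/(18)² = 32.0 kg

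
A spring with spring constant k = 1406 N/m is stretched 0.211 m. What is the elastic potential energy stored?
PE = ½kx² = ½(1406)(0.211)² = 31.3 J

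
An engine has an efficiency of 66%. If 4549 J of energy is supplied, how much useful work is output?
W_out = η·W_in = 0.66·4549 = 3002.34 J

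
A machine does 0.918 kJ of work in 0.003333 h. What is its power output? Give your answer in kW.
Convert to SI: W = 918.0 J, t = 11.9988 s
P = W/t = 918.0/11.9988 = 76.5077 W = 0.07651 kW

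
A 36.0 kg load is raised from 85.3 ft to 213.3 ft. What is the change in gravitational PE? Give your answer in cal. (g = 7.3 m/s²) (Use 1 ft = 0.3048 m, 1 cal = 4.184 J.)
Convert to SI: m = 36.0 kg, Δh = 39.0144 m
ΔPE = mgΔh = (36.0)(7.3)(39.0144) = 10253.0 J = 2451 cal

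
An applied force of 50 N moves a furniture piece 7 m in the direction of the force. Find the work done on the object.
W = F·d = (50)(7) = 350.0 J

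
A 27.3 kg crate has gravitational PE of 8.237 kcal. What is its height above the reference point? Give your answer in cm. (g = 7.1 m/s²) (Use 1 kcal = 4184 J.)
Convert to SI: m = 27.3 kg, PE = 34463.6 J
h = PE/(mg) = 34463.6/(27.3·7.1) = 177.803 m = 17780 cm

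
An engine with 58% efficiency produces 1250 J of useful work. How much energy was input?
W_in = W_out/η = 1250/0.58 = 2155 J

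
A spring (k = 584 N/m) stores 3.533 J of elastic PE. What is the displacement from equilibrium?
x = √(2·PE/k) = √(2·3.533/584) = 0.11 m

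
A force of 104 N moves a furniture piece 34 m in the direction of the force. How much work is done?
W = F·d = (104)(34) = 3536 J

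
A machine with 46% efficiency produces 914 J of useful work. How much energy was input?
W_in = W_out/η = 914/0.46 = 1987 J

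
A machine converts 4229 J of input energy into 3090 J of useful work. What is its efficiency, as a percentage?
η = W_out/W_in = 3090/4229 = 73.07%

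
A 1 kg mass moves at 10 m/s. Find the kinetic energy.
KE = ½mv² = ½(1)(10)² = 50.0 J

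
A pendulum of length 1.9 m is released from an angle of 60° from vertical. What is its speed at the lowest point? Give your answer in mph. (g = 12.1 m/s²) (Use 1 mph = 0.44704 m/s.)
h = L(1 − cosθ) = 1.9(1 − cos60°) = 0.95 m
v = √(2gh) = √(2·12.1·0.95) = 4.79479 m/s = 10.73 mph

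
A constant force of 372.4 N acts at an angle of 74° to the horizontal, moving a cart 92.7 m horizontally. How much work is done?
W = F·d·cosθ = (372.4)(92.7)cos(74°) = 9515 J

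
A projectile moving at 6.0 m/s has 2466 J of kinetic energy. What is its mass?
m = 2·KE/v² = 2·2466/(6.0)² = 137.0 kg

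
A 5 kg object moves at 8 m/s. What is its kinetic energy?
KE = ½mv² = ½(5)(8)² = 160.0 J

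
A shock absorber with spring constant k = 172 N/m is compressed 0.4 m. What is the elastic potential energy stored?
PE = ½kx² = ½(172)(0.4)² = 13.76 J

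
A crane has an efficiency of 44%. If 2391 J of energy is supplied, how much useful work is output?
W_out = η·W_in = 0.44·2391 = 1052.04 J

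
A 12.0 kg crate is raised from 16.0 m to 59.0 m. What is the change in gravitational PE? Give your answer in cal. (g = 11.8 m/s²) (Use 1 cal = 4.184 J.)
ΔPE = mgΔh = (12.0)(11.8)(43.0) = 6088.8 J = 1455 cal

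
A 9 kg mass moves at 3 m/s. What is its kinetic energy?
KE = ½mv² = ½(9)(3)² = 40.5 J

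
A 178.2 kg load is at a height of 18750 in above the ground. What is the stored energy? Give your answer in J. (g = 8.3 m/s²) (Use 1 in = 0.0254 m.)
Convert to SI: m = 178.2 kg, h = 476.25 m
PE = mgh = (178.2)(8.3)(476.25) = 704400 J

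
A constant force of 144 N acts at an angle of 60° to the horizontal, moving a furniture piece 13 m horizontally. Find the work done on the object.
W = F·d·cosθ = (144)(13)cos(60°) = 936.0 J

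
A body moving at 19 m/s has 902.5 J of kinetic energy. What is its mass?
m = 2·KE/v² = 2·902.5/(19)² = 5.0 kg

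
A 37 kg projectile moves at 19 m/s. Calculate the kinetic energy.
KE = ½mv² = ½(37)(19)² = 6678.5 J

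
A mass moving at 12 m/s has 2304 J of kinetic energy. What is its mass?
m = 2·KE/v² = 2·2304/(12)² = 32.0 kg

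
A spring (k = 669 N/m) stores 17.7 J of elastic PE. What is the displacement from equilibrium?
x = √(2·PE/k) = √(2·17.7/669) = 0.23 m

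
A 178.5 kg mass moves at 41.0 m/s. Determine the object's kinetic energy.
KE = ½mv² = ½(178.5)(41.0)² = 150000 J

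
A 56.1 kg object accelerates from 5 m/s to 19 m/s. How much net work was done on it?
W = ΔKE = ½m(v₂² − v₁²) = ½(56.1)(19² − 5²) = 9424.8 J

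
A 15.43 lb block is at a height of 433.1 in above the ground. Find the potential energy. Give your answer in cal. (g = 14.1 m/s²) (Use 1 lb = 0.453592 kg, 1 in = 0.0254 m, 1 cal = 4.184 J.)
Convert to SI: m = 6.99892 kg, h = 11.0007 m
PE = mgh = (6.99892)(14.1)(11.0007) = 1085.61 J = 259.5 cal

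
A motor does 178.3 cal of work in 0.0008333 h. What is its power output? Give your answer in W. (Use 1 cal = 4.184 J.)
Convert to SI: W = 746.007 J, t = 2.99988 s
P = W/t = 746.007/2.99988 = 248.7 W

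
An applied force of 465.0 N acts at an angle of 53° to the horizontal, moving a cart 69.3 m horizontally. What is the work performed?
W = F·d·cosθ = (465.0)(69.3)cos(53°) = 19390 J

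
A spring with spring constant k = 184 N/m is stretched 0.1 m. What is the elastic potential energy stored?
PE = ½kx² = ½(184)(0.1)² = 0.92 J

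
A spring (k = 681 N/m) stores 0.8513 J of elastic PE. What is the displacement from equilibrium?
x = √(2·PE/k) = √(2·0.8513/681) = 0.05 m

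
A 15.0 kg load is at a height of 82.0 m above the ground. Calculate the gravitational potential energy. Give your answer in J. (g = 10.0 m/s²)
PE = mgh = (15.0)(10.0)(82.0) = 12300 J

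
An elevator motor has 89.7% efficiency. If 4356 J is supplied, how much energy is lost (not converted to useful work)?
W_lost = W_in(1 − η) = 4356·(1 − 0.897) = 448.7 J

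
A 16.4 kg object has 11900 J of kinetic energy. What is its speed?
v = √(2·KE/m) = √(2·11900/16.4) = 38.09 m/s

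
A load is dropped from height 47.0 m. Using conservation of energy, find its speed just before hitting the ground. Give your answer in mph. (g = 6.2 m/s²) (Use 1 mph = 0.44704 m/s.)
mgh = ½mv² ⇒ v = √(2gh) = √(2·6.2·47.0) = 24.1413 m/s = 54.0 mph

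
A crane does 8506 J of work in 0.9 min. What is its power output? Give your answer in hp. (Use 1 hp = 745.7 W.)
Convert to SI: W = 8506.0 J, t = 54.0 s
P = W/t = 8506.0/54.0 = 157.519 W = 0.2112 hp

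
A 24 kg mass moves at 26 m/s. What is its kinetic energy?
KE = ½mv² = ½(24)(26)² = 8112.0 J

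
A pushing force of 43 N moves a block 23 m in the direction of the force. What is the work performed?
W = F·d = (43)(23) = 989.0 J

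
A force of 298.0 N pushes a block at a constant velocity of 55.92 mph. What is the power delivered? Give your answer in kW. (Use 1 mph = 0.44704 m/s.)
Convert to SI: F = 298.0 N, v = 24.9985 m/s
P = Fv = (298.0)(24.9985) = 7449.55 W = 7.45 kW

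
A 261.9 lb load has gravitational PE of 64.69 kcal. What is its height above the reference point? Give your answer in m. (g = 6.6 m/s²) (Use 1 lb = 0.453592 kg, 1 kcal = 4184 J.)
Convert to SI: m = 118.796 kg, PE = 270663 J
h = PE/(mg) = 270663/(118.796·6.6) = 345.2 m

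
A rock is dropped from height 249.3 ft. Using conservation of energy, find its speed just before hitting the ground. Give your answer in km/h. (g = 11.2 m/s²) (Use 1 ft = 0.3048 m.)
Convert to SI: h = 75.9866 m
mgh = ½mv² ⇒ v = √(2gh) = √(2·11.2·75.9866) = 41.2565 m/s = 148.5 km/h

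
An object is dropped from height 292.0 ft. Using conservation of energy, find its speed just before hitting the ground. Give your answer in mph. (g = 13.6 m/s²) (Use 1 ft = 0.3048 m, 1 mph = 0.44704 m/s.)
Convert to SI: h = 89.0016 m
mgh = ½mv² ⇒ v = √(2gh) = √(2·13.6·89.0016) = 49.2021 m/s = 110.1 mph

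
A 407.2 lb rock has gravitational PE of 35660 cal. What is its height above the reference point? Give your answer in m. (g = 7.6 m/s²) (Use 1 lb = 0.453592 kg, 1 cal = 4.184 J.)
Convert to SI: m = 184.703 kg, PE = 149201 J
h = PE/(mg) = 149201/(184.703·7.6) = 106.3 m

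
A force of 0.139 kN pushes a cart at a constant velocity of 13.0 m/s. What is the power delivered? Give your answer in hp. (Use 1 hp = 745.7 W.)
Convert to SI: F = 139.0 N, v = 13.0 m/s
P = Fv = (139.0)(13.0) = 1807.0 W = 2.423 hp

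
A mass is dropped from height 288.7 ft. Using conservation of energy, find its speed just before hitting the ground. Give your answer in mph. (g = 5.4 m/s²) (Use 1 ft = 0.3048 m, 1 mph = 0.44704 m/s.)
Convert to SI: h = 87.9958 m
mgh = ½mv² ⇒ v = √(2gh) = √(2·5.4·87.9958) = 30.8278 m/s = 68.96 mph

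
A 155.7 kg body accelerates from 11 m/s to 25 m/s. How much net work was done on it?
W = ΔKE = ½m(v₂² − v₁²) = ½(155.7)(25² − 11²) = 39236.4 J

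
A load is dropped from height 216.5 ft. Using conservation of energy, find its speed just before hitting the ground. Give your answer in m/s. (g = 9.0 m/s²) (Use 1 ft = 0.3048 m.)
Convert to SI: h = 65.9892 m
mgh = ½mv² ⇒ v = √(2gh) = √(2·9.0·65.9892) = 34.46 m/s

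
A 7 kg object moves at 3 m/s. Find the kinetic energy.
KE = ½mv² = ½(7)(3)² = 31.5 J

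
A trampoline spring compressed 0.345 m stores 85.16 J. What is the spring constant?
k = 2·PE/x² = 2·85.16/(0.345)² = 1431 N/m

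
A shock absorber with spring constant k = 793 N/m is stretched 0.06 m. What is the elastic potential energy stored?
PE = ½kx² = ½(793)(0.06)² = 1.427 J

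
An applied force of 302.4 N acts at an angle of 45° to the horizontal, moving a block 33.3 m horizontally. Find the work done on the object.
W = F·d·cosθ = (302.4)(33.3)cos(45°) = 7121 J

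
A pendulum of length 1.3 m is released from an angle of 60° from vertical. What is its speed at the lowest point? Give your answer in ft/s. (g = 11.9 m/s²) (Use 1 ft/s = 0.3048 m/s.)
h = L(1 − cosθ) = 1.3(1 − cos60°) = 0.65 m
v = √(2gh) = √(2·11.9·0.65) = 3.93319 m/s = 12.9 ft/s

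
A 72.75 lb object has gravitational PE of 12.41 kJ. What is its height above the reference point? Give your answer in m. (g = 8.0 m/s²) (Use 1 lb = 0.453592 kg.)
Convert to SI: m = 32.9988 kg, PE = 12410.0 J
h = PE/(mg) = 12410.0/(32.9988·8.0) = 47.01 m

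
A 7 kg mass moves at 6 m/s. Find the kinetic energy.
KE = ½mv² = ½(7)(6)² = 126.0 J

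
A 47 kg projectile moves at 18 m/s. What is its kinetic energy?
KE = ½mv² = ½(47)(18)² = 7614.0 J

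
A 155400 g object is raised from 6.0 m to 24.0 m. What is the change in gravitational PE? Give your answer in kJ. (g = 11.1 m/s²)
Convert to SI: m = 155.4 kg, Δh = 18.0 m
ΔPE = mgΔh = (155.4)(11.1)(18.0) = 31048.9 J = 31.05 kJ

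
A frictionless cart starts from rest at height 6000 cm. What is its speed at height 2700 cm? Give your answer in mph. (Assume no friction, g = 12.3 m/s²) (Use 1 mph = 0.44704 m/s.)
Convert to SI: h₁−h₂ = 33.0 m
mgh₁ = mgh₂ + ½mv² ⇒ v = √(2g(h₁−h₂)) = √(2·12.3·33.0) = 28.4921 m/s = 63.74 mph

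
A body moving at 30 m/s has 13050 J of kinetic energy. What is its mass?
m = 2·KE/v² = 2·13050/(30)² = 29.0 kg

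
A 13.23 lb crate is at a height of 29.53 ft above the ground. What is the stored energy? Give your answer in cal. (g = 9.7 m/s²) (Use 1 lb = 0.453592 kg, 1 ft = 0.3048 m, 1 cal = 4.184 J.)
Convert to SI: m = 6.00102 kg, h = 9.00074 m
PE = mgh = (6.00102)(9.7)(9.00074) = 523.933 J = 125.2 cal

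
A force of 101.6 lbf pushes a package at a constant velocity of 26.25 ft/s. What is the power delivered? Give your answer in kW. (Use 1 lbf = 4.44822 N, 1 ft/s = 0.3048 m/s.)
Convert to SI: F = 451.939 N, v = 8.001 m/s
P = Fv = (451.939)(8.001) = 3615.97 W = 3.616 kW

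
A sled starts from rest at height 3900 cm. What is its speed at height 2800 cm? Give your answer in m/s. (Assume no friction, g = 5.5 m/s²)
Convert to SI: h₁−h₂ = 11.0 m
mgh₁ = mgh₂ + ½mv² ⇒ v = √(2g(h₁−h₂)) = √(2·5.5·11.0) = 11.0 m/s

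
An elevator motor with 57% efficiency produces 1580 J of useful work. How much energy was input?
W_in = W_out/η = 1580/0.57 = 2772 J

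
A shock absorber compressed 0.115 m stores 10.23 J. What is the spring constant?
k = 2·PE/x² = 2·10.23/(0.115)² = 1547 N/m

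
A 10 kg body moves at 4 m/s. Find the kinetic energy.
KE = ½mv² = ½(10)(4)² = 80.0 J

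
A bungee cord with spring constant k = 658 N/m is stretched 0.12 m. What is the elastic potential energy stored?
PE = ½kx² = ½(658)(0.12)² = 4.738 J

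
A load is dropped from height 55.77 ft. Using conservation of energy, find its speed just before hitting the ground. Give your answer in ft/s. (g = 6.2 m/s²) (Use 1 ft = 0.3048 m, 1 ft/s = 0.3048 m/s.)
Convert to SI: h = 16.9987 m
mgh = ½mv² ⇒ v = √(2gh) = √(2·6.2·16.9987) = 14.5184 m/s = 47.63 ft/s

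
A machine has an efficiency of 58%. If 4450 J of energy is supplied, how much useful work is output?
W_out = η·W_in = 0.58·4450 = 2581.0 J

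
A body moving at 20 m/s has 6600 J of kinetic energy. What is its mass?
m = 2·KE/v² = 2·6600/(20)² = 33.0 kg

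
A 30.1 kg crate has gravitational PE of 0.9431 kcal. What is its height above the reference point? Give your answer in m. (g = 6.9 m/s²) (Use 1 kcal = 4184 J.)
Convert to SI: m = 30.1 kg, PE = 3945.93 J
h = PE/(mg) = 3945.93/(30.1·6.9) = 19.0 m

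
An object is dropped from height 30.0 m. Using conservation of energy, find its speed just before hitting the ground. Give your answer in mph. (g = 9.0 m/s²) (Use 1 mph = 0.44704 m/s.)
mgh = ½mv² ⇒ v = √(2gh) = √(2·9.0·30.0) = 23.2379 m/s = 51.98 mph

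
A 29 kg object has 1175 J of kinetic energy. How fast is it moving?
v = √(2·KE/m) = √(2·1175/29) = 9.002 m/s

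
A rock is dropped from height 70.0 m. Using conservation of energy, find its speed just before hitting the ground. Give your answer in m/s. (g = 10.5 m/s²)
mgh = ½mv² ⇒ v = √(2gh) = √(2·10.5·70.0) = 38.34 m/s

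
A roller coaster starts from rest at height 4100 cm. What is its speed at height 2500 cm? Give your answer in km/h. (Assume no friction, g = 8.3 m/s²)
Convert to SI: h₁−h₂ = 16.0 m
mgh₁ = mgh₂ + ½mv² ⇒ v = √(2g(h₁−h₂)) = √(2·8.3·16.0) = 16.2972 m/s = 58.67 km/h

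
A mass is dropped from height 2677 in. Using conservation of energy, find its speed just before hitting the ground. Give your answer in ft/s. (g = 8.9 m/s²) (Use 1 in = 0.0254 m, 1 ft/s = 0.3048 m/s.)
Convert to SI: h = 67.9958 m
mgh = ½mv² ⇒ v = √(2gh) = √(2·8.9·67.9958) = 34.7897 m/s = 114.1 ft/s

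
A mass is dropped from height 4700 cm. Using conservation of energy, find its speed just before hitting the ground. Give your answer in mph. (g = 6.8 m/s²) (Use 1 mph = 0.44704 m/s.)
Convert to SI: h = 47.0 m
mgh = ½mv² ⇒ v = √(2gh) = √(2·6.8·47.0) = 25.2824 m/s = 56.56 mph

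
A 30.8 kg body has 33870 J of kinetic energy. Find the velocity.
v = √(2·KE/m) = √(2·33870/30.8) = 46.9 m/s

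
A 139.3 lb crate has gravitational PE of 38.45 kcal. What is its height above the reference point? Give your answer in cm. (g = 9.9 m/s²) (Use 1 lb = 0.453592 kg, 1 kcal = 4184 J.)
Convert to SI: m = 63.1854 kg, PE = 160875 J
h = PE/(mg) = 160875/(63.1854·9.9) = 257.179 m = 25720 cm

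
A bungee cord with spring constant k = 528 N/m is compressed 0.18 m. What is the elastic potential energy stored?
PE = ½kx² = ½(528)(0.18)² = 8.554 J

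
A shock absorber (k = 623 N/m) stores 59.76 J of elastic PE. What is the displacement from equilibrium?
x = √(2·PE/k) = √(2·59.76/623) = 0.438 m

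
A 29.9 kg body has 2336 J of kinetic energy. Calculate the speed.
v = √(2·KE/m) = √(2·2336/29.9) = 12.5 m/s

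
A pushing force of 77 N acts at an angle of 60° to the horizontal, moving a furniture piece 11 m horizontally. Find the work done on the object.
W = F·d·cosθ = (77)(11)cos(60°) = 423.5 J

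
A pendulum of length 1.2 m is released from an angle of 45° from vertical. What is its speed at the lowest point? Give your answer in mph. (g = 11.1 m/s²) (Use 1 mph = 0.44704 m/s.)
h = L(1 − cosθ) = 1.2(1 − cos45°) = 0.351472 m
v = √(2gh) = √(2·11.1·0.351472) = 2.793327 m/s = 6.248 mph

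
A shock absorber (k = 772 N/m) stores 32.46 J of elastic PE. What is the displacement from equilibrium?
x = √(2·PE/k) = √(2·32.46/772) = 0.29 m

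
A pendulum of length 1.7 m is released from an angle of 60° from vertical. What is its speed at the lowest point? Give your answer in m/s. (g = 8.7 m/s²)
h = L(1 − cosθ) = 1.7(1 − cos60°) = 0.85 m
v = √(2gh) = √(2·8.7·0.85) = 3.846 m/s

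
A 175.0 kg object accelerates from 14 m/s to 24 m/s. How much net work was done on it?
W = ΔKE = ½m(v₂² − v₁²) = ½(175.0)(24² − 14²) = 33250.0 J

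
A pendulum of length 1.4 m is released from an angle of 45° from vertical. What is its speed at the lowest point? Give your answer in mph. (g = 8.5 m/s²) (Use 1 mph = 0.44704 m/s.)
h = L(1 − cosθ) = 1.4(1 − cos45°) = 0.410051 m
v = √(2gh) = √(2·8.5·0.410051) = 2.64024 m/s = 5.906 mph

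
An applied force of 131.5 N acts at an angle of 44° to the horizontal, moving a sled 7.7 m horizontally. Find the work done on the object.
W = F·d·cosθ = (131.5)(7.7)cos(44°) = 728.4 J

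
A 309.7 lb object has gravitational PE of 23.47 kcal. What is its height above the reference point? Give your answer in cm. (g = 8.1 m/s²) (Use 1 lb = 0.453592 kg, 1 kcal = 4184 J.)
Convert to SI: m = 140.477 kg, PE = 98198.5 J
h = PE/(mg) = 98198.5/(140.477·8.1) = 86.3005 m = 8630 cm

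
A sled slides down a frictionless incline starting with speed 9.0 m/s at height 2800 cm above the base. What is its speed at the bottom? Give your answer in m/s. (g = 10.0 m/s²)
Convert to SI: v₀ = 9.0 m/s, h = 28.0 m
½mv₀² + mgh = ½mv² ⇒ v = √(v₀² + 2gh) = √(9.0² + 2·10.0·28.0) = 25.32 m/s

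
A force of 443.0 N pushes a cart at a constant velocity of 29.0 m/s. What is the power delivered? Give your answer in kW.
P = Fv = (443.0)(29.0) = 12847.0 W = 12.85 kW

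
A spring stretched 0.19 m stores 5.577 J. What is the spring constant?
k = 2·PE/x² = 2·5.577/(0.19)² = 309.0 N/m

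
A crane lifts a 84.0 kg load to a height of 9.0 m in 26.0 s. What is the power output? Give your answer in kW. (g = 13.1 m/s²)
P = mgh/t = (84.0)(13.1)(9.0)/26.0 = 380.908 W = 0.3809 kW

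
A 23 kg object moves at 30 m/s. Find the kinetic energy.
KE = ½mv² = ½(23)(30)² = 10350.0 J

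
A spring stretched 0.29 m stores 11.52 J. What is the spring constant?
k = 2·PE/x² = 2·11.52/(0.29)² = 274.0 N/m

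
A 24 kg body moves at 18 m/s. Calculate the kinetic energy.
KE = ½mv² = ½(24)(18)² = 3888.0 J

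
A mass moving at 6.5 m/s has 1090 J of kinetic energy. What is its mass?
m = 2·KE/v² = 2·1090/(6.5)² = 51.6 kg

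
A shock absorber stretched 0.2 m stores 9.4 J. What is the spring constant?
k = 2·PE/x² = 2·9.4/(0.2)² = 470.0 N/m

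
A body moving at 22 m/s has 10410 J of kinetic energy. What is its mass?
m = 2·KE/v² = 2·10410/(22)² = 43.02 kg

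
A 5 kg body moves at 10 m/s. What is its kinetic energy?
KE = ½mv² = ½(5)(10)² = 250.0 J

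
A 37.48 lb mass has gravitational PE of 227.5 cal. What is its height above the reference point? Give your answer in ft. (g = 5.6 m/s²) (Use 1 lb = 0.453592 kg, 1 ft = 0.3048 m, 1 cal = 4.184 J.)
Convert to SI: m = 17.0006 kg, PE = 951.86 J
h = PE/(mg) = 951.86/(17.0006·5.6) = 9.99816 m = 32.8 ft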